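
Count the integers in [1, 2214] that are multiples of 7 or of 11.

Multiples of 7: 316. Multiples of 11: 201. Of both (lcm=77): 28.
By inclusion-exclusion: 316 + 201 - 28.

Final answer: 489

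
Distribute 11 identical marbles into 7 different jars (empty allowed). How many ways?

Stars and bars: C(n+k-1, k-1) = C(17,6).

Final answer: C(17,6) = 12376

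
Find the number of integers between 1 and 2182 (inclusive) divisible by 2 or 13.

Multiples of 2: 1091. Multiples of 13: 167. Of both (lcm=26): 83.
By inclusion-exclusion: 1091 + 167 - 83.

Final answer: 1175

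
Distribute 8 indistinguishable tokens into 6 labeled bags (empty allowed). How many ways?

Stars and bars: C(n+k-1, k-1) = C(13,5).

Final answer: C(13,5) = 1287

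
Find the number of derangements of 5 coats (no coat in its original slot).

Use the recurrence D(n) = (n-1)(D(n-1) + D(n-2)) with D(0)=1, D(1)=0.
D(2) = 1 x (0 + 1) = 1
D(3) = 2 x (1 + 0) = 2
D(4) = 3 x (2 + 1) = 9
D(5) = 4 x (D(4) + D(3)) = 4 x (9 + 2)

Final answer: D(5) = 44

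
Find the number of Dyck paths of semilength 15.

Total monotonic paths to (15,15): C(30,15) = 155117520.
Paths that cross above y=x (reflection bijection): C(30,16) = 145422675.
Valid Dyck paths: 155117520 - 145422675.
(These counts are the Catalan numbers.)

Final answer: C_{15} = 9694845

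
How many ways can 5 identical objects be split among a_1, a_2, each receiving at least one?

Substitute a'_i = a_i - 1 (so a'_i >= 0). Then sum a'_i = 5 - 2 = 3.
Stars and bars: C(3+2-1, 2-1) = C(4,1).

Final answer: C(4,1) = 4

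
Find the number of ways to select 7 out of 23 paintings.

C(23,7) = 23!/(7! x (23-7)!).

Final answer: C(23,7) = 245157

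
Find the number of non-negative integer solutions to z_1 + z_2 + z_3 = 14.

Stars and bars with 14 stars and 2 bars:
C(14+3-1, 3-1) = C(16,2).

Final answer: C(16,2) = 120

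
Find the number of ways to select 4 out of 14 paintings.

C(14,4) = 14!/(4! x (14-4)!).

Final answer: C(14,4) = 1001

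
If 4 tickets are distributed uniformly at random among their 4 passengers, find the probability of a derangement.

Derangements satisfy D(n) = (n-1)(D(n-1) + D(n-2)), starting from D(0)=1, D(1)=0.
Building up: D(2)=1, D(3)=2, D(4)=9.
Total arrangements: 4! = 24.
Probability = D(4)/4! = 3/8.

Final answer: D(4)/4! = 9/24 = 0.375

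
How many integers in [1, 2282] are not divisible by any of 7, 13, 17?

|div by 7|=326, |div by 13|=175, |div by 17|=134.
|div by 7&13|=25, |div by 7&17|=19, |div by 13&17|=10, |div by all|=1.
By inclusion-exclusion, divisible by at least one: 326+175+134-25-19-10+1 = 582.
Not divisible by any: 2282 - 582.

Final answer: 1700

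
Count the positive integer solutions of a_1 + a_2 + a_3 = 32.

Substitute a'_i = a_i - 1 (so a'_i >= 0). Then sum a'_i = 32 - 3 = 29.
Stars and bars: C(29+3-1, 3-1) = C(31,2).

Final answer: C(31,2) = 465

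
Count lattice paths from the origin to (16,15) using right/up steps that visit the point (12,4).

Paths (0,0)->(12,4): C(16,4) = 1820.
Paths (12,4)->(16,15): C(15,11) = 1365.
By multiplication principle: 1820 x 1365.

Final answer: 2484300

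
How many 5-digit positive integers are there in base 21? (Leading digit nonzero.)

Leading digit: 20 options (nonzero). Other 4 digit(s): 21 options each.
Total: 20 x 21^4.

Final answer: 3889620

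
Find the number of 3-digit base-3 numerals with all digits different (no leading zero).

The leading digit has 2 choices (anything but zero); the next has 2 (anything but the first), then 1, and so on, one fewer each time.
Total: 2 x 2 x 1.

Final answer: 4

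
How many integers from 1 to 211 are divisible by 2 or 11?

Multiples of 2: 105. Multiples of 11: 19. Of both (lcm=22): 9.
By inclusion-exclusion: 105 + 19 - 9.

Final answer: 115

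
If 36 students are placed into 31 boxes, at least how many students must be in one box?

By the pigeonhole principle: ceiling(36/31).

Final answer: 2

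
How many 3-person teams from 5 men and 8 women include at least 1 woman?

Sum over valid woman counts:
C(8,1)C(5,2) = 80
C(8,2)C(5,1) = 140
C(8,3)C(5,0) = 56
Total: 80 + 140 + 56.

Final answer: 276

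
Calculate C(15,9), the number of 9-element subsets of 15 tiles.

C(15,9) = 15!/(9! x 6!).

Final answer: \binom{15}{9} = 5005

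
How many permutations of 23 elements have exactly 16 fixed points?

Choose which 16 elements are fixed: C(23,16) = 245157.
Derange the remaining 7 using D(j) = (j-1)(D(j-1) + D(j-2)), D(0)=1, D(1)=0: D(2)=1, D(3)=2, D(4)=9, D(5)=44, D(6)=265, D(7)=1854.
Total: 245157 x 1854.

Final answer: C(23,16) D(7) = 454521078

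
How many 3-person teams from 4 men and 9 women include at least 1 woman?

Sum over valid woman counts:
C(9,1)C(4,2) = 54
C(9,2)C(4,1) = 144
C(9,3)C(4,0) = 84
Total: 54 + 144 + 84.

Final answer: 282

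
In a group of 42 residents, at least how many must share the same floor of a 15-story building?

There are 15 possible values for floor of a 15-story building. With 42 residents and 15 categories, by pigeonhole: ceiling(42/15).

Final answer: 3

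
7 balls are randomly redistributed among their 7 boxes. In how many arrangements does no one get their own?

Derangements satisfy D(n) = (n-1)(D(n-1) + D(n-2)), starting from D(0)=1, D(1)=0.
D(2) = 1 x (0 + 1) = 1
D(3) = 2 x (1 + 0) = 2
D(4) = 3 x (2 + 1) = 9
D(5) = 4 x (9 + 2) = 44
D(6) = 5 x (44 + 9) = 265
D(7) = 6 x (D(6) + D(5)) = 6 x (265 + 44)

Final answer: D(7) = 1854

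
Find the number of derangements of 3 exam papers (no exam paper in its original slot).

Derangements satisfy D(n) = (n-1)(D(n-1) + D(n-2)), starting from D(0)=1, D(1)=0.
D(2) = 1 x (0 + 1) = 1
D(3) = 2 x (D(2) + D(1)) = 2 x (1 + 0)

Final answer: D(3) = 2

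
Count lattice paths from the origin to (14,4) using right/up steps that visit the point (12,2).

Paths (0,0)->(12,2): C(14,2) = 91.
Paths (12,2)->(14,4): C(4,2) = 6.
By multiplication principle: 91 x 6.

Final answer: 546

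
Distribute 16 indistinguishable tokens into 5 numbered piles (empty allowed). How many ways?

Stars and bars: C(n+k-1, k-1) = C(20,4).

Final answer: C(20,4) = 4845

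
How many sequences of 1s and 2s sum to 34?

Let f(n) be the number of climbs. Removing the last move (1 or 2 steps) gives f(n) = f(n-1) + f(n-2); base cases f(1)=1, f(2)=2.
Building up term by term: f(1)=1, f(2)=2, f(3)=3, f(4)=5, f(5)=8, f(6)=13, f(7)=21, f(8)=34, f(9)=55, f(10)=89, f(11)=144, f(12)=233, f(13)=377, f(14)=610, f(15)=987, f(16)=1597, f(17)=2584, f(18)=4181, f(19)=6765, f(20)=10946, f(21)=17711, f(22)=28657, f(23)=46368, f(24)=75025, f(25)=121393, f(26)=196418, f(27)=317811, f(28)=514229, f(29)=832040, f(30)=1346269, f(31)=2178309, f(32)=3524578, f(33)=5702887, f(34)=9227465.

Final answer: 9227465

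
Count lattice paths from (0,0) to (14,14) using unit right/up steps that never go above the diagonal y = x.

Total monotonic paths to (14,14): C(28,14) = 40116600.
By the reflection principle, paths that go above the diagonal number C(28,15) = 37442160.
Valid Dyck paths: 40116600 - 37442160.
(Check: C(28,14) - C(28,15) = C(28,14)/15, the Catalan number C_{14}.)

Final answer: C_{14} = 2674440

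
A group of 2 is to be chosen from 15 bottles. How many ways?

C(15,2) = 15!/(2! x (15-2)!).

Final answer: C(15,2) = 105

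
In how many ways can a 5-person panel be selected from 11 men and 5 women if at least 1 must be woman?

Sum over valid woman counts:
C(5,1)C(11,4) = 1650
C(5,2)C(11,3) = 1650
C(5,3)C(11,2) = 550
C(5,4)C(11,1) = 55
C(5,5)C(11,0) = 1
Total: 1650 + 1650 + 550 + 55 + 1.

Final answer: 3906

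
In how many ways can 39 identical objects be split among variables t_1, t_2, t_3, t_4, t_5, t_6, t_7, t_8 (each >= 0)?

Stars and bars with 39 stars and 7 bars:
C(39+8-1, 8-1) = C(46,7).

Final answer: C(46,7) = 53524680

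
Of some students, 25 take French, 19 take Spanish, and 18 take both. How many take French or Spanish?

|A union B| = |A| + |B| - |A intersect B| = 25 + 19 - 18.

Final answer: 26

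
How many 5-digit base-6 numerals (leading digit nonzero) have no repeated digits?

The leading digit has 5 choices (anything but zero); the next has 5 (anything but the first), then 4, and so on, one fewer each time.
Total: 5 x 5 x 4 x 3 x 2.

Final answer: 600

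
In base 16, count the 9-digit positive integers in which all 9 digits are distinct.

First digit: 15 (nonzero). Second: 15 (not first). Third: 14, etc.
Total: 15 x 15 x 14 x 13 x 12 x 11 x 10 x 9 x 8.

Final answer: 3891888000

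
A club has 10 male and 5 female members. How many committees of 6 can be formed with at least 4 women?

Sum over valid woman counts:
C(5,4)C(10,2) = 225
C(5,5)C(10,1) = 10
Total: 225 + 10.

Final answer: 235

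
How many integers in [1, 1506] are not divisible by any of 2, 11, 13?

|div by 2|=753, |div by 11|=136, |div by 13|=115.
|div by 2&11|=68, |div by 2&13|=57, |div by 11&13|=10, |div by all|=5.
By inclusion-exclusion, divisible by at least one: 753+136+115-68-57-10+5 = 874.
Not divisible by any: 1506 - 874.

Final answer: 632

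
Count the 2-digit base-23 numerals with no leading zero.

These are the integers in [23^1, 23^2), so the count is 23^2 - 23^1 = 22 x 23^1.

Final answer: 506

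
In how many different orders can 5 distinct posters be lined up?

The number of ways to arrange 5 distinct objects is 5!.

Final answer: 5! = 120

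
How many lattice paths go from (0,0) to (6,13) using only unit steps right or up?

Each path has 6 right steps and 13 up steps in some order (19 steps total).
Choose which 13 of the 19 steps are up: C(19,13).

Final answer: C(19,13) = 27132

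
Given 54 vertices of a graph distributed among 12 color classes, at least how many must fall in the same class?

By pigeonhole with 54 objects and 12 categories: ceiling(54/12).

Final answer: 5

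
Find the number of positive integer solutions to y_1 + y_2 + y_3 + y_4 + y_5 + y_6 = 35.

Substitute y'_i = y_i - 1 (so y'_i >= 0). Then sum y'_i = 35 - 6 = 29.
Stars and bars: C(29+6-1, 6-1) = C(34,5).

Final answer: C(34,5) = 278256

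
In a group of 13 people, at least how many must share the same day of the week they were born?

There are 7 possible values for day of the week they were born. With 13 people and 7 categories, by pigeonhole: ceiling(13/7).

Final answer: 2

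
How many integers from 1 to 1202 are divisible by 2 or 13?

Multiples of 2: 601. Multiples of 13: 92. Of both (lcm=26): 46.
By inclusion-exclusion: 601 + 92 - 46.

Final answer: 647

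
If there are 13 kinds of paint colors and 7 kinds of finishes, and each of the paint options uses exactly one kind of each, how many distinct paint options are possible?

By the multiplication principle: 13 x 7.

Final answer: 91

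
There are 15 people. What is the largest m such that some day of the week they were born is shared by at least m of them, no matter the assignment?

There are 7 possible values for day of the week they were born. With 15 people and 7 categories, by pigeonhole: ceiling(15/7).

Final answer: 3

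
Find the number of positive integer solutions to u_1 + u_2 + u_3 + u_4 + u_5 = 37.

Substitute u'_i = u_i - 1 (so u'_i >= 0). Then sum u'_i = 37 - 5 = 32.
Stars and bars: C(32+5-1, 5-1) = C(36,4).

Final answer: C(36,4) = 58905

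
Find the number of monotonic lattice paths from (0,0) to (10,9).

Each path has 10 right steps and 9 up steps in some order (19 steps total).
Choose which 9 of the 19 steps are up: C(19,9).

Final answer: C(19,9) = 92378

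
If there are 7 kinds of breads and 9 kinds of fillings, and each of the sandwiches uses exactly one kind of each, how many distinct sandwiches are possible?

By the multiplication principle: 7 x 9.

Final answer: 63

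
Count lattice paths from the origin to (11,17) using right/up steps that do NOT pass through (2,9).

Total paths to (11,17): C(28,17) = 21474180.
Paths through (2,9): C(11,9) x C(17,8) = 1337050.
Avoiding (2,9): 21474180 - 1337050.

Final answer: 20137130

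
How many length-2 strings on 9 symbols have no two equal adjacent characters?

First character: 9 choices. Each subsequent: 8 choices (must differ from the previous one).
Total: 9 x 8^1.

Final answer: 9 x 8^{1} = 72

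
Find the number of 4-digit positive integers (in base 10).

The leading digit cannot be 0 (9 options); the other 3 digits can be anything (10 options each).
Total: 9 x 10^3.

Final answer: 9000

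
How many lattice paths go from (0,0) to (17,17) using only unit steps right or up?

Each path has 17 right steps and 17 up steps in some order (34 steps total).
Choose which 17 of the 34 steps are up: C(34,17).

Final answer: C(34,17) = 2333606220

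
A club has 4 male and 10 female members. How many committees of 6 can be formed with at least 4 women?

Sum over valid woman counts:
C(10,4)C(4,2) = 1260
C(10,5)C(4,1) = 1008
C(10,6)C(4,0) = 210
Total: 1260 + 1008 + 210.

Final answer: 2478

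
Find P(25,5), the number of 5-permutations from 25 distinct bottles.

P(25,5) = 25!/(25-5)! = 25!/20!.

Final answer: P(25,5) = 6375600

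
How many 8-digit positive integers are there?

These are the integers in [10^7, 10^8), so the count is 10^8 - 10^7 = 9 x 10^7.

Final answer: 90000000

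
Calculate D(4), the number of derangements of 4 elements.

Derangements satisfy D(n) = (n-1)(D(n-1) + D(n-2)), starting from D(0)=1, D(1)=0.
Building up: D(2)=1, D(3)=2.
D(4) = 3 x (D(3) + D(2)) = 3 x (2 + 1).

Final answer: D(4) = 9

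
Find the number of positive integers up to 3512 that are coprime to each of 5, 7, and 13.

|div by 5|=702, |div by 7|=501, |div by 13|=270.
|div by 5&7|=100, |div by 5&13|=54, |div by 7&13|=38, |div by all|=7.
By inclusion-exclusion, divisible by at least one: 702+501+270-100-54-38+7 = 1288.
Not divisible by any: 3512 - 1288.

Final answer: 2224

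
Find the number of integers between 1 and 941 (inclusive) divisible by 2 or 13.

Multiples of 2: 470. Multiples of 13: 72. Of both (lcm=26): 36.
By inclusion-exclusion: 470 + 72 - 36.

Final answer: 506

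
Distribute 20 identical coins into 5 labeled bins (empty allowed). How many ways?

Stars and bars: C(n+k-1, k-1) = C(24,4).

Final answer: C(24,4) = 10626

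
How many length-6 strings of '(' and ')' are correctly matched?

This is counted by the nth Catalan number C_n. Here n = 3 (pairs).
Using C_0 = 1 and C_(k+1) = C_k x 2(2k+1)/(k+2), build up term by term: C_1=1, C_2=2, C_3=5.

Final answer: C_{3} = 5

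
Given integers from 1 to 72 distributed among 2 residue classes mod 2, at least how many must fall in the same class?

By pigeonhole with 72 objects and 2 categories: ceiling(72/2).

Final answer: 36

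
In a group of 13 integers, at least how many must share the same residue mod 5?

There are 5 possible values for residue mod 5. With 13 integers and 5 categories, by pigeonhole: ceiling(13/5).

Final answer: 3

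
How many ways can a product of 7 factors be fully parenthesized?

The structures are counted by the Catalan number C_n. Here n = 7 - 1 = 6.
C_n = C(2n,n)/(n+1), so C_{6} = C(12,6)/7 = 924/7.

Final answer: C_{6} = 132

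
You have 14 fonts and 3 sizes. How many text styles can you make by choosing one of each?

By the multiplication principle: 14 x 3.

Final answer: 42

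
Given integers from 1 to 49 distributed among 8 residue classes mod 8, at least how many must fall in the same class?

By pigeonhole with 49 objects and 8 categories: ceiling(49/8).

Final answer: 7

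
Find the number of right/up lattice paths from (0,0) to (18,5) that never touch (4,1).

Total paths to (18,5): C(23,5) = 33649.
Paths through (4,1): C(5,1) x C(18,4) = 15300.
Avoiding (4,1): 33649 - 15300.

Final answer: 18349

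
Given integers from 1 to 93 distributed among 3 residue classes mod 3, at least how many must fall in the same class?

By pigeonhole with 93 objects and 3 categories: ceiling(93/3).

Final answer: 31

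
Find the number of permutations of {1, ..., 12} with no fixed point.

Use the recurrence D(n) = (n-1)(D(n-1) + D(n-2)) with D(0)=1, D(1)=0.
Building up: D(2)=1, D(3)=2, D(4)=9, D(5)=44, D(6)=265, D(7)=1854, D(8)=14833, D(9)=133496, D(10)=1334961, D(11)=14684570.
D(12) = 11 x (D(11) + D(10)) = 11 x (14684570 + 1334961).

Final answer: D(12) = 176214841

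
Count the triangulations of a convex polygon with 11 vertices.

This is a standard Catalan-number count: the answer is C_n. Here n = 11 - 2 = 9.
C_n = C(2n,n)/(n+1), so C_{9} = C(18,9)/10 = 48620/10.

Final answer: C_{9} = 4862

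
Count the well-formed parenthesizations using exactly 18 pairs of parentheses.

This is counted by the nth Catalan number C_n. Here n = 18 (pairs).
C_n = (2n)!/(n!(n+1)!), so C_{18} = 36!/(18! x 19!) = C(36,18)/19 = 9075135300/19.

Final answer: C_{18} = 477638700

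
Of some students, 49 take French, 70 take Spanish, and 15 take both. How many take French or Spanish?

|A union B| = |A| + |B| - |A intersect B| = 49 + 70 - 15.

Final answer: 104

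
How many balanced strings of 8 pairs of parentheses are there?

The structures are counted by the Catalan number C_n. Here n = 8 (pairs).
C_n = C(2n,n)/(n+1), so C_{8} = C(16,8)/9 = 12870/9.

Final answer: C_{8} = 1430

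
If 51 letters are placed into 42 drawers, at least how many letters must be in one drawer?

By the pigeonhole principle: ceiling(51/42).

Final answer: 2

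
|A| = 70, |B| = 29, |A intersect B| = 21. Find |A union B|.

|A union B| = |A| + |B| - |A intersect B| = 70 + 29 - 21.

Final answer: 78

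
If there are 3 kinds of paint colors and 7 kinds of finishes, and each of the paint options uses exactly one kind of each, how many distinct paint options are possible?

By the multiplication principle: 3 x 7.

Final answer: 21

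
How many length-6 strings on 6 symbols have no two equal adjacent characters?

First character: 6 choices. Each subsequent: 5 choices (must differ from the previous one).
Total: 6 x 5^5.

Final answer: 6 x 5^{5} = 18750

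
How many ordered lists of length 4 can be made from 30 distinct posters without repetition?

P(30,4) = 30!/(30-4)! = 30!/26!.

Final answer: P(30,4) = 657720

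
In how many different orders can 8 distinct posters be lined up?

The number of ways to arrange 8 distinct objects is 8!.

Final answer: 8! = 40320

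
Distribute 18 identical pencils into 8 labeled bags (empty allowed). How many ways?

Stars and bars: C(n+k-1, k-1) = C(25,7).

Final answer: C(25,7) = 480700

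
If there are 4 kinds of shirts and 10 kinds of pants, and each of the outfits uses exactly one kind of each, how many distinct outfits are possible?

By the multiplication principle: 4 x 10.

Final answer: 40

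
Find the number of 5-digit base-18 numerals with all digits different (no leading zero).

The leading digit has 17 choices (anything but zero); the next has 17 (anything but the first), then 16, and so on, one fewer each time.
Total: 17 x 17 x 16 x 15 x 14.

Final answer: 971040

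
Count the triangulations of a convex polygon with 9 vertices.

This is a standard Catalan-number count: the answer is C_n. Here n = 9 - 2 = 7.
Using C_0 = 1 and C_(k+1) = C_k x 2(2k+1)/(k+2), build up term by term: C_1=1, C_2=2, C_3=5, C_4=14, C_5=42, C_6=132, C_7=429.

Final answer: C_{7} = 429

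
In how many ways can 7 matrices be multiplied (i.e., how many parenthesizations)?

The structures are counted by the Catalan number C_n. Here n = 7 - 1 = 6.
C_n = C(2n,n) - C(2n,n+1), so C_{6} = C(12,6) - C(12,7) = 924 - 792.

Final answer: C_{6} = 132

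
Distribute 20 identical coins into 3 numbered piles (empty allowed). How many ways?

Stars and bars: C(n+k-1, k-1) = C(22,2).

Final answer: C(22,2) = 231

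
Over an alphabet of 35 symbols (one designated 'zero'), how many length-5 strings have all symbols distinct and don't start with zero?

First digit: 34 (nonzero). Second: 34 (not first). Third: 33, etc.
Total: 34 x 34 x 33 x 32 x 31.

Final answer: 37842816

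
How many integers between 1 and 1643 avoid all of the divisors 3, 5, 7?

|div by 3|=547, |div by 5|=328, |div by 7|=234.
|div by 3&5|=109, |div by 3&7|=78, |div by 5&7|=46, |div by all|=15.
By inclusion-exclusion, divisible by at least one: 547+328+234-109-78-46+15 = 891.
Not divisible by any: 1643 - 891.

Final answer: 752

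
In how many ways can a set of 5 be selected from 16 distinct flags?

C(16,5) = 16!/(5! x (16-5)!).

Final answer: C(16,5) = 4368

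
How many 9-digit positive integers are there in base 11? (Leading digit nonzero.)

These are the integers in [11^8, 11^9), so the count is 11^9 - 11^8 = 10 x 11^8.

Final answer: 2143588810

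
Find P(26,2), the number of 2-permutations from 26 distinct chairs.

P(26,2) = 26!/(26-2)! = 26!/24!.

Final answer: P(26,2) = 650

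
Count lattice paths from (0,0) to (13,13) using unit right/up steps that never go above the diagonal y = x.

Total monotonic paths to (13,13): C(26,13) = 10400600.
Reflecting each bad path at its first crossing gives a bijection with paths to (12,14): C(26,14) = 9657700.
Valid Dyck paths: 10400600 - 9657700.
(This is the Catalan number C_{13}.)

Final answer: C_{13} = 742900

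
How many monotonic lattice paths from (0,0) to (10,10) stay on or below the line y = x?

Total monotonic paths to (10,10): C(20,10) = 184756.
A path is bad iff it touches y = x + 1; reflecting its initial segment maps bad paths bijectively onto all paths to (9,11), of which there are C(20,11) = 167960.
Valid Dyck paths: 184756 - 167960.
(Equivalently, C_{10} = C(20,10)/11 = 184756/11.)

Final answer: C_{10} = 16796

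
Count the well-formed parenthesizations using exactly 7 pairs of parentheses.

This is a standard Catalan-number count: the answer is C_n. Here n = 7 (pairs).
C_n = (2n)!/(n!(n+1)!), so C_{7} = 14!/(7! x 8!) = C(14,7)/8 = 3432/8.

Final answer: C_{7} = 429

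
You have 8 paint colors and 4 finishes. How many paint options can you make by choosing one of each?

By the multiplication principle: 8 x 4.

Final answer: 32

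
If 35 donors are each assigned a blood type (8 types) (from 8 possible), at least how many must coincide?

There are 8 possible values for blood type (8 types). With 35 donors and 8 categories, by pigeonhole: ceiling(35/8).

Final answer: 5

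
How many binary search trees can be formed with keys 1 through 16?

This is counted by the nth Catalan number C_n. Here n = 16.
C_n = C(2n,n)/(n+1), so C_{16} = C(32,16)/17 = 601080390/17.

Final answer: C_{16} = 35357670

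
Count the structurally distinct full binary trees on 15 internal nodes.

This is counted by the nth Catalan number C_n. Here n = 15.
C_n = C(2n,n)/(n+1), so C_{15} = C(30,15)/16 = 155117520/16.

Final answer: C_{15} = 9694845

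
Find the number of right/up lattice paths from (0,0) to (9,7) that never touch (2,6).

Total paths to (9,7): C(16,7) = 11440.
Paths through (2,6): C(8,6) x C(8,1) = 224.
Avoiding (2,6): 11440 - 224.

Final answer: 11216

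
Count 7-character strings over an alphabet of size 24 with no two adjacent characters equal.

Let g(n) count such strings. g(1) = 24, and each valid string of length n-1 extends in 23 ways (any symbol but the last), so g(n) = 23 g(n-1).
Total: g(7) = 24 x 23^6.

Final answer: 24 x 23^{6} = 3552861336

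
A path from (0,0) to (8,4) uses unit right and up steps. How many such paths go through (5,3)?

Paths (0,0)->(5,3): C(8,3) = 56.
Paths (5,3)->(8,4): C(4,1) = 4.
By multiplication principle: 56 x 4.

Final answer: 224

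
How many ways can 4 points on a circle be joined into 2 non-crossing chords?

This is counted by the nth Catalan number C_n. Here n = 4/2 = 2.
C_n = C(2n,n)/(n+1), so C_{2} = C(4,2)/3 = 6/3.

Final answer: C_{2} = 2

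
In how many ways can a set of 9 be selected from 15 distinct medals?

C(15,9) = 15!/(9! x 6!).

Final answer: \binom{15}{9} = 5005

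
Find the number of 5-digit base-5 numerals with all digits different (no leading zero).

First digit: 4 (nonzero). Second: 4 (not first). Third: 3, etc.
Total: 4 x 4 x 3 x 2 x 1.

Final answer: 96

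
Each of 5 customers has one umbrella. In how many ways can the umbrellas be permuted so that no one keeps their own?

D(n) = (n-1)(D(n-1) + D(n-2)), D(0)=1, D(1)=0.
D(2) = 1 x (0 + 1) = 1
D(3) = 2 x (1 + 0) = 2
D(4) = 3 x (2 + 1) = 9
D(5) = 4 x (D(4) + D(3)) = 4 x (9 + 2)

Final answer: D(5) = 44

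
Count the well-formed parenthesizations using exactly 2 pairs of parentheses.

The structures are counted by the Catalan number C_n. Here n = 2 (pairs).
Using C_0 = 1 and C_(k+1) = C_k x 2(2k+1)/(k+2), build up term by term: C_1=1, C_2=2.

Final answer: C_{2} = 2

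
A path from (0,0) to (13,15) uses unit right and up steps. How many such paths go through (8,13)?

Paths (0,0)->(8,13): C(21,13) = 203490.
Paths (8,13)->(13,15): C(7,2) = 21.
By multiplication principle: 203490 x 21.

Final answer: 4273290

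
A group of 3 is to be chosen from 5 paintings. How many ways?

C(5,3) = 5!/(3! x (5-3)!).

Final answer: C(5,3) = 10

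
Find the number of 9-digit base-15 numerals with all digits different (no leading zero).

The leading digit has 14 choices (anything but zero); the next has 14 (anything but the first), then 13, and so on, one fewer each time.
Total: 14 x 14 x 13 x 12 x 11 x 10 x 9 x 8 x 7.

Final answer: 1695133440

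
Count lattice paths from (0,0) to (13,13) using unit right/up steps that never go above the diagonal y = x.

Total monotonic paths to (13,13): C(26,13) = 10400600.
Reflecting each bad path at its first crossing gives a bijection with paths to (12,14): C(26,14) = 9657700.
Valid Dyck paths: 10400600 - 9657700.
(Check: C(26,13) - C(26,14) = C(26,13)/14, the Catalan number C_{13}.)

Final answer: C_{13} = 742900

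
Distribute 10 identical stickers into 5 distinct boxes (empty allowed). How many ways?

Stars and bars: C(n+k-1, k-1) = C(14,4).

Final answer: C(14,4) = 1001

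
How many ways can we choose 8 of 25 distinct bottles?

C(25,8) = 25!/(8! x 17!).

Final answer: \binom{25}{8} = 1081575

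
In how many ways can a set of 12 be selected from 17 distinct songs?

C(17,12) = 17!/(12! x 5!).

Final answer: \binom{17}{12} = 6188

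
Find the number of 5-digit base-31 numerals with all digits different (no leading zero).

The leading digit has 30 choices (anything but zero); the next has 30 (anything but the first), then 29, and so on, one fewer each time.
Total: 30 x 30 x 29 x 28 x 27.

Final answer: 19731600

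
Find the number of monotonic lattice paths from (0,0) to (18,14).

Each path has 18 right steps and 14 up steps in some order (32 steps total).
Choose which 14 of the 32 steps are up: C(32,14).

Final answer: C(32,14) = 471435600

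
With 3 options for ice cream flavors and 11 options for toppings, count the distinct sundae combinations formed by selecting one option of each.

By the multiplication principle: 3 x 11.

Final answer: 33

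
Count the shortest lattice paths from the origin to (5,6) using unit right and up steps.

Each path has 5 right steps and 6 up steps in some order (11 steps total).
Choose which 6 of the 11 steps are up: C(11,6).

Final answer: C(11,6) = 462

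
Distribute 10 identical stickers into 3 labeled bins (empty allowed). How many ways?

Stars and bars: C(n+k-1, k-1) = C(12,2).

Final answer: C(12,2) = 66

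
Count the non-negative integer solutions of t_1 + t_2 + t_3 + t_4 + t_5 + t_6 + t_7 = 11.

Stars and bars with 11 stars and 6 bars:
C(11+7-1, 7-1) = C(17,6).

Final answer: C(17,6) = 12376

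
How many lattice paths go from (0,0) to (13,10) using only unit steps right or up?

Each path has 13 right steps and 10 up steps in some order (23 steps total).
Choose which 10 of the 23 steps are up: C(23,10).

Final answer: C(23,10) = 1144066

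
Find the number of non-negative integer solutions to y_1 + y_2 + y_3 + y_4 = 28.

Stars and bars with 28 stars and 3 bars:
C(28+4-1, 4-1) = C(31,3).

Final answer: C(31,3) = 4495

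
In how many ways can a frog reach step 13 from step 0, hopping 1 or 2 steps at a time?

Let f(n) count the ways. The last step is size 1 or 2, so f(n) = f(n-1) + f(n-2) with f(1)=1, f(2)=2.
Computing successive values: f(1)=1, f(2)=2, f(3)=3, f(4)=5, f(5)=8, f(6)=13, f(7)=21, f(8)=34, f(9)=55, f(10)=89, f(11)=144, f(12)=233, f(13)=377.

Final answer: 377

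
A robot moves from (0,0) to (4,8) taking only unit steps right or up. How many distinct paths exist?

Each path has 4 right steps and 8 up steps in some order (12 steps total).
Choose which 8 of the 12 steps are up: C(12,8).

Final answer: C(12,8) = 495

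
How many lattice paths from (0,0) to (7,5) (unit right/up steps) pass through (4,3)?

Paths (0,0)->(4,3): C(7,3) = 35.
Paths (4,3)->(7,5): C(5,2) = 10.
By multiplication principle: 35 x 10.

Final answer: 350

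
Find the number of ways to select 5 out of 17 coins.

C(17,5) = 17!/(5! x (17-5)!).

Final answer: C(17,5) = 6188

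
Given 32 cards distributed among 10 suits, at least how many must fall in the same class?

By pigeonhole with 32 objects and 10 categories: ceiling(32/10).

Final answer: 4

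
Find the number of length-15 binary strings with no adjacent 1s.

Classify by the final bit: ...0 gives a(n-1) strings, ...01 gives a(n-2) strings. Thus a(n) = a(n-1) + a(n-2) with a(1)=2, a(2)=3.
Iterating the recurrence: a(1)=2, a(2)=3, a(3)=5, a(4)=8, a(5)=13, a(6)=21, a(7)=34, a(8)=55, a(9)=89, a(10)=144, a(11)=233, a(12)=377, a(13)=610, a(14)=987, a(15)=1597.

Final answer: 1597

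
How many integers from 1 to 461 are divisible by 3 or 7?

Multiples of 3: 153. Multiples of 7: 65. Of both (lcm=21): 21.
By inclusion-exclusion: 153 + 65 - 21.

Final answer: 197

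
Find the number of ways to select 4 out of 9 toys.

C(9,4) = 9!/(4! x 5!).

Final answer: \binom{9}{4} = 126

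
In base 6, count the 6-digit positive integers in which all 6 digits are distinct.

First digit: 5 (nonzero). Second: 5 (not first). Third: 4, etc.
Total: 5 x 5 x 4 x 3 x 2 x 1.

Final answer: 600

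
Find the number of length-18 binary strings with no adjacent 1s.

Let a(n) count valid strings. If the last bit is 0 the prefix is any valid string of length n-1; if it is 1 the string must end in 01 with a valid prefix of length n-2. So a(n) = a(n-1) + a(n-2), a(1)=2, a(2)=3.
Computing successive values: a(1)=2, a(2)=3, a(3)=5, a(4)=8, a(5)=13, a(6)=21, a(7)=34, a(8)=55, a(9)=89, a(10)=144, a(11)=233, a(12)=377, a(13)=610, a(14)=987, a(15)=1597, a(16)=2584, a(17)=4181, a(18)=6765.

Final answer: 6765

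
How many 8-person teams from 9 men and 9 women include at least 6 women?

Sum over valid woman counts:
C(9,6)C(9,2) = 3024
C(9,7)C(9,1) = 324
C(9,8)C(9,0) = 9
Total: 3024 + 324 + 9.

Final answer: 3357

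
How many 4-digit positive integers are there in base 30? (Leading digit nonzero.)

Leading digit: 29 options (nonzero). Other 3 digit(s): 30 options each.
Total: 29 x 30^3.

Final answer: 783000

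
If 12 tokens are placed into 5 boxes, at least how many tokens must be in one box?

By the pigeonhole principle: ceiling(12/5).

Final answer: 3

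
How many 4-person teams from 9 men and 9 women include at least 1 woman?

Sum over valid woman counts:
C(9,1)C(9,3) = 756
C(9,2)C(9,2) = 1296
C(9,3)C(9,1) = 756
C(9,4)C(9,0) = 126
Total: 756 + 1296 + 756 + 126.

Final answer: 2934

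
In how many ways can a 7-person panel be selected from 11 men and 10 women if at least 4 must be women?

Sum over valid woman counts:
C(10,4)C(11,3) = 34650
C(10,5)C(11,2) = 13860
C(10,6)C(11,1) = 2310
C(10,7)C(11,0) = 120
Total: 34650 + 13860 + 2310 + 120.

Final answer: 50940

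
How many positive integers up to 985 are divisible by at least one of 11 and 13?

Multiples of 11: 89. Multiples of 13: 75. Of both (lcm=143): 6.
By inclusion-exclusion: 89 + 75 - 6.

Final answer: 158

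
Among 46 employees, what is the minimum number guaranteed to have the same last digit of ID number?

There are 10 possible values for last digit of ID number. With 46 employees and 10 categories, by pigeonhole: ceiling(46/10).

Final answer: 5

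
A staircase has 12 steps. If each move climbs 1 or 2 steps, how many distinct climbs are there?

Let f(n) count the ways. The last step is size 1 or 2, so f(n) = f(n-1) + f(n-2) with f(1)=1, f(2)=2.
Computing successive values: f(1)=1, f(2)=2, f(3)=3, f(4)=5, f(5)=8, f(6)=13, f(7)=21, f(8)=34, f(9)=55, f(10)=89, f(11)=144, f(12)=233.

Final answer: 233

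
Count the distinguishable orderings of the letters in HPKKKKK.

Letters (H:1, K:5, P:1). Total letters: 7.
Permutations = 7!/(5!).

Final answer: 42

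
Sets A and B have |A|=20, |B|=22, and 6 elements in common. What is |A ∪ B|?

|A union B| = |A| + |B| - |A intersect B| = 20 + 22 - 6.

Final answer: 36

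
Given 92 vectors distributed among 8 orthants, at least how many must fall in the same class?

By pigeonhole with 92 objects and 8 categories: ceiling(92/8).

Final answer: 12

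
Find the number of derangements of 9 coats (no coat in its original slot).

D(n) = (n-1)(D(n-1) + D(n-2)), D(0)=1, D(1)=0.
D(2) = 1 x (0 + 1) = 1
D(3) = 2 x (1 + 0) = 2
D(4) = 3 x (2 + 1) = 9
D(5) = 4 x (9 + 2) = 44
D(6) = 5 x (44 + 9) = 265
D(7) = 6 x (265 + 44) = 1854
D(8) = 7 x (1854 + 265) = 14833
D(9) = 8 x (D(8) + D(7)) = 8 x (14833 + 1854)

Final answer: D(9) = 133496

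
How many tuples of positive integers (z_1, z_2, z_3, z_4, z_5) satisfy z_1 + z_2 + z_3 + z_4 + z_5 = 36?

Substitute z'_i = z_i - 1 (so z'_i >= 0). Then sum z'_i = 36 - 5 = 31.
Stars and bars: C(31+5-1, 5-1) = C(35,4).

Final answer: C(35,4) = 52360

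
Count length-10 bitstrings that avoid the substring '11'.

A valid string ends in 0 (append to any length-(n-1) valid string) or in 01 (append to any length-(n-2) valid string), so a(n) = a(n-1) + a(n-2) with a(1)=2, a(2)=3.
Iterating the recurrence: a(1)=2, a(2)=3, a(3)=5, a(4)=8, a(5)=13, a(6)=21, a(7)=34, a(8)=55, a(9)=89, a(10)=144.

Final answer: 144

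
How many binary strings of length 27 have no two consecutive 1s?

Classify by the final bit: ...0 gives a(n-1) strings, ...01 gives a(n-2) strings. Thus a(n) = a(n-1) + a(n-2) with a(1)=2, a(2)=3.
Computing successive values: a(1)=2, a(2)=3, a(3)=5, a(4)=8, a(5)=13, a(6)=21, a(7)=34, a(8)=55, a(9)=89, a(10)=144, a(11)=233, a(12)=377, a(13)=610, a(14)=987, a(15)=1597, a(16)=2584, a(17)=4181, a(18)=6765, a(19)=10946, a(20)=17711, a(21)=28657, a(22)=46368, a(23)=75025, a(24)=121393, a(25)=196418, a(26)=317811, a(27)=514229.

Final answer: 514229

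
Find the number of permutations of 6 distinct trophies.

The number of ways to arrange 6 distinct objects is 6!.

Final answer: 6! = 720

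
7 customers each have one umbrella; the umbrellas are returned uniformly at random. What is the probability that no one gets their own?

Use the recurrence D(n) = (n-1)(D(n-1) + D(n-2)) with D(0)=1, D(1)=0.
Building up: D(2)=1, D(3)=2, D(4)=9, D(5)=44, D(6)=265, D(7)=1854.
Total arrangements: 7! = 5040.
Probability = D(7)/7! = 103/280.

Final answer: D(7)/7! = 1854/5040 = 0.367857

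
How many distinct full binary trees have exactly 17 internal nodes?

This is counted by the nth Catalan number C_n. Here n = 17.
C_n = C(2n,n) - C(2n,n+1), so C_{17} = C(34,17) - C(34,18) = 2333606220 - 2203961430.

Final answer: C_{17} = 129644790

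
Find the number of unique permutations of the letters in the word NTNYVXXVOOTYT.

Letters (N:2, O:2, T:3, V:2, X:2, Y:2). Total letters: 13.
Permutations = 13!/(3! x 2! x 2! x 2! x 2! x 2!).

Final answer: 32432400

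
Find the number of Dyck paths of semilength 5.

Total monotonic paths to (5,5): C(10,5) = 252.
By the reflection principle, paths that go above the diagonal number C(10,6) = 210.
Valid Dyck paths: 252 - 210.
(This is the Catalan number C_{5}.)

Final answer: C_{5} = 42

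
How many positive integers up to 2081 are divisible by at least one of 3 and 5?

Multiples of 3: 693. Multiples of 5: 416. Of both (lcm=15): 138.
By inclusion-exclusion: 693 + 416 - 138.

Final answer: 971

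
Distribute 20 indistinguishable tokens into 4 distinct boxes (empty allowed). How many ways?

Stars and bars: C(n+k-1, k-1) = C(23,3).

Final answer: C(23,3) = 1771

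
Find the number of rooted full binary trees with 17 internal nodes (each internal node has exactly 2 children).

This is a standard Catalan-number count: the answer is C_n. Here n = 17.
Using C_0 = 1 and C_(k+1) = C_k x 2(2k+1)/(k+2), build up term by term: C_1=1, C_2=2, C_3=5, C_4=14, C_5=42, C_6=132, C_7=429, C_8=1430, C_9=4862, C_10=16796, C_11=58786, C_12=208012, C_13=742900, C_14=2674440, C_15=9694845, C_16=35357670, C_17=129644790.

Final answer: C_{17} = 129644790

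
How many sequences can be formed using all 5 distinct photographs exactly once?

The number of ways to arrange 5 distinct objects is 5!.

Final answer: 5! = 120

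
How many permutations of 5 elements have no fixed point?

D(n) = (n-1)(D(n-1) + D(n-2)), D(0)=1, D(1)=0.
D(2) = 1 x (0 + 1) = 1
D(3) = 2 x (1 + 0) = 2
D(4) = 3 x (2 + 1) = 9
D(5) = 4 x (D(4) + D(3)) = 4 x (9 + 2)

Final answer: D(5) = 44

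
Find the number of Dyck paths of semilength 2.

Total monotonic paths to (2,2): C(4,2) = 6.
Reflecting each bad path at its first crossing gives a bijection with paths to (1,3): C(4,3) = 4.
Valid Dyck paths: 6 - 4.
(Equivalently, C_{2} = C(4,2)/3 = 6/3.)

Final answer: C_{2} = 2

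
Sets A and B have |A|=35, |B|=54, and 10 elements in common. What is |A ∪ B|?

|A union B| = |A| + |B| - |A intersect B| = 35 + 54 - 10.

Final answer: 79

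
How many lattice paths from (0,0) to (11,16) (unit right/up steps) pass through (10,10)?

Paths (0,0)->(10,10): C(20,10) = 184756.
Paths (10,10)->(11,16): C(7,6) = 7.
By multiplication principle: 184756 x 7.

Final answer: 1293292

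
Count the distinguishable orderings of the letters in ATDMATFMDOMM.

Letters (A:2, D:2, F:1, M:4, O:1, T:2). Total letters: 12.
Permutations = 12!/(4! x 2! x 2! x 2!).

Final answer: 2494800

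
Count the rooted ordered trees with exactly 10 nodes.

The structures are counted by the Catalan number C_n. Here n = 10 - 1 = 9.
C_n = C(2n,n) - C(2n,n+1), so C_{9} = C(18,9) - C(18,10) = 48620 - 43758.

Final answer: C_{9} = 4862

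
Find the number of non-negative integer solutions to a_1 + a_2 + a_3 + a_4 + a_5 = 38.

Stars and bars with 38 stars and 4 bars:
C(38+5-1, 5-1) = C(42,4).

Final answer: C(42,4) = 111930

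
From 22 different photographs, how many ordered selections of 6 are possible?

P(22,6) = 22!/(22-6)! = 22!/16!.

Final answer: P(22,6) = 53721360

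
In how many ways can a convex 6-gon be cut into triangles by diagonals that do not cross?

This is a standard Catalan-number count: the answer is C_n. Here n = 6 - 2 = 4.
C_n = (2n)!/(n!(n+1)!), so C_{4} = 8!/(4! x 5!) = C(8,4)/5 = 70/5.

Final answer: C_{4} = 14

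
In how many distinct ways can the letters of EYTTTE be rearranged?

Letters (E:2, T:3, Y:1). Total letters: 6.
Permutations = 6!/(3! x 2!).

Final answer: 60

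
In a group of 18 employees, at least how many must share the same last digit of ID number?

There are 10 possible values for last digit of ID number. With 18 employees and 10 categories, by pigeonhole: ceiling(18/10).

Final answer: 2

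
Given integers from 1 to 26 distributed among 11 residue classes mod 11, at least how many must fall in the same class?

By pigeonhole with 26 objects and 11 categories: ceiling(26/11).

Final answer: 3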